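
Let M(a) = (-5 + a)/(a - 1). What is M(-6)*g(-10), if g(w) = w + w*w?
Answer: 990/7 ≈ 141.43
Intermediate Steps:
g(w) = w + w²
M(a) = (-5 + a)/(-1 + a)
M(-6)*g(-10) = ((-5 - 6)/(-1 - 6))*(-10*(1 - 10)) = (-11/(-7))*(-10*(-9)) = -⅐*(-11)*90 = (11/7)*90 = 990/7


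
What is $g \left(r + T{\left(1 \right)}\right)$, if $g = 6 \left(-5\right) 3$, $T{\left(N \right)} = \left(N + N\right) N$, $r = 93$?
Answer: $-8550$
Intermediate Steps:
$T{\left(N \right)} = 2 N^{2}$ ($T{\left(N \right)} = 2 N N = 2 N^{2}$)
$g = -90$ ($g = \left(-30\right) 3 = -90$)
$g \left(r + T{\left(1 \right)}\right) = - 90 \left(93 + 2 \cdot 1^{2}\right) = - 90 \left(93 + 2 \cdot 1\right) = - 90 \left(93 + 2\right) = \left(-90\right) 95 = -8550$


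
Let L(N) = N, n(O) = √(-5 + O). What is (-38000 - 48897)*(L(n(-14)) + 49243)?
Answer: -4279068971 - 86897*I*√19 ≈ -4.2791e+9 - 3.7878e+5*I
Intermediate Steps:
(-38000 - 48897)*(L(n(-14)) + 49243) = (-38000 - 48897)*(√(-5 - 14) + 49243) = -86897*(√(-19) + 49243) = -86897*(I*√19 + 49243) = -86897*(49243 + I*√19) = -4279068971 - 86897*I*√19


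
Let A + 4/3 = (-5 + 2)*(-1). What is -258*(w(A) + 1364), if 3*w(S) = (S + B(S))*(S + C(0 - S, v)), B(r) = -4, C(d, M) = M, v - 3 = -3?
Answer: -3164198/9 ≈ -3.5158e+5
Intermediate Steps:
v = 0 (v = 3 - 3 = 0)
A = 5/3 (A = -4/3 + (-5 + 2)*(-1) = -4/3 - 3*(-1) = -4/3 + 3 = 5/3 ≈ 1.6667)
w(S) = S*(-4 + S)/3 (w(S) = ((S - 4)*(S + 0))/3 = ((-4 + S)*S)/3 = (S*(-4 + S))/3 = S*(-4 + S)/3)
-258*(w(A) + 1364) = -258*((⅓)*(5/3)*(-4 + 5/3) + 1364) = -258*((⅓)*(5/3)*(-7/3) + 1364) = -258*(-35/27 + 1364) = -258*36793/27 = -3164198/9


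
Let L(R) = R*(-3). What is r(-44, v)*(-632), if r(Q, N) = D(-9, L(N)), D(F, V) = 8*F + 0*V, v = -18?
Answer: 45504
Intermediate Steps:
L(R) = -3*R
D(F, V) = 8*F (D(F, V) = 8*F + 0 = 8*F)
r(Q, N) = -72 (r(Q, N) = 8*(-9) = -72)
r(-44, v)*(-632) = -72*(-632) = 45504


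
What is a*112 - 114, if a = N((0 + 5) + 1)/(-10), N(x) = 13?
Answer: -1298/5 ≈ -259.60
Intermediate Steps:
a = -13/10 (a = 13/(-10) = 13*(-⅒) = -13/10 ≈ -1.3000)
a*112 - 114 = -13/10*112 - 114 = -728/5 - 114 = -1298/5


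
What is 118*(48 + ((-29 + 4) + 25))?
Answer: 5664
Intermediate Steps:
118*(48 + ((-29 + 4) + 25)) = 118*(48 + (-25 + 25)) = 118*(48 + 0) = 118*48 = 5664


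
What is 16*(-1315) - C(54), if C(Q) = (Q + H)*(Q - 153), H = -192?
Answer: -34702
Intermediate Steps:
C(Q) = (-192 + Q)*(-153 + Q) (C(Q) = (Q - 192)*(Q - 153) = (-192 + Q)*(-153 + Q))
16*(-1315) - C(54) = 16*(-1315) - (29376 + 54**2 - 345*54) = -21040 - (29376 + 2916 - 18630) = -21040 - 1*13662 = -21040 - 13662 = -34702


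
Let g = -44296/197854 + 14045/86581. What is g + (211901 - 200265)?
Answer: 99664122592059/8565198587 ≈ 11636.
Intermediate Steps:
g = -528166273/8565198587 (g = -44296*1/197854 + 14045*(1/86581) = -22148/98927 + 14045/86581 = -528166273/8565198587 ≈ -0.061664)
g + (211901 - 200265) = -528166273/8565198587 + (211901 - 200265) = -528166273/8565198587 + 11636 = 99664122592059/8565198587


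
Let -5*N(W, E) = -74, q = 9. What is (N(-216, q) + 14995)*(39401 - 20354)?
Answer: 1429458303/5 ≈ 2.8589e+8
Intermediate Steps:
N(W, E) = 74/5 (N(W, E) = -1/5*(-74) = 74/5)
(N(-216, q) + 14995)*(39401 - 20354) = (74/5 + 14995)*(39401 - 20354) = (75049/5)*19047 = 1429458303/5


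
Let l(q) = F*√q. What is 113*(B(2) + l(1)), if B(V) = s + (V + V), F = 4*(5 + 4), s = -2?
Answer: 4294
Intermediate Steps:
F = 36 (F = 4*9 = 36)
l(q) = 36*√q
B(V) = -2 + 2*V (B(V) = -2 + (V + V) = -2 + 2*V)
113*(B(2) + l(1)) = 113*((-2 + 2*2) + 36*√1) = 113*((-2 + 4) + 36*1) = 113*(2 + 36) = 113*38 = 4294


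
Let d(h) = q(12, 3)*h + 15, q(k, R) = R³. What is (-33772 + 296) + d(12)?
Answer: -33137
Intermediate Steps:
d(h) = 15 + 27*h (d(h) = 3³*h + 15 = 27*h + 15 = 15 + 27*h)
(-33772 + 296) + d(12) = (-33772 + 296) + (15 + 27*12) = -33476 + (15 + 324) = -33476 + 339 = -33137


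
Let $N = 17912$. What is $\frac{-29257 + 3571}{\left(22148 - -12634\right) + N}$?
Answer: $- \frac{12843}{26347} \approx -0.48746$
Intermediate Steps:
$\frac{-29257 + 3571}{\left(22148 - -12634\right) + N} = \frac{-29257 + 3571}{\left(22148 - -12634\right) + 17912} = - \frac{25686}{\left(22148 + 12634\right) + 17912} = - \frac{25686}{34782 + 17912} = - \frac{25686}{52694} = \left(-25686\right) \frac{1}{52694} = - \frac{12843}{26347}$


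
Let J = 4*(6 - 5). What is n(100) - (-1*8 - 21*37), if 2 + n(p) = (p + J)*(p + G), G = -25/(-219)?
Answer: 2451677/219 ≈ 11195.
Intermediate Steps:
G = 25/219 (G = -25*(-1/219) = 25/219 ≈ 0.11416)
J = 4 (J = 4*1 = 4)
n(p) = -2 + (4 + p)*(25/219 + p) (n(p) = -2 + (p + 4)*(p + 25/219) = -2 + (4 + p)*(25/219 + p))
n(100) - (-1*8 - 21*37) = (-338/219 + 100² + (901/219)*100) - (-1*8 - 21*37) = (-338/219 + 10000 + 90100/219) - (-8 - 777) = 2279762/219 - 1*(-785) = 2279762/219 + 785 = 2451677/219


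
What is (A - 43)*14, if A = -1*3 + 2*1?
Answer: -616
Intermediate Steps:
A = -1 (A = -3 + 2 = -1)
(A - 43)*14 = (-1 - 43)*14 = -44*14 = -616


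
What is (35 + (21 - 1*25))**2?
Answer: 961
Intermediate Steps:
(35 + (21 - 1*25))**2 = (35 + (21 - 25))**2 = (35 - 4)**2 = 31**2 = 961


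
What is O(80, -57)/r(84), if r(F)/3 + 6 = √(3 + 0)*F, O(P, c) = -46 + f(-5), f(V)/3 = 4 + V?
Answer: -49/10566 - 343*√3/5283 ≈ -0.11709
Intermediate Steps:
f(V) = 12 + 3*V (f(V) = 3*(4 + V) = 12 + 3*V)
O(P, c) = -49 (O(P, c) = -46 + (12 + 3*(-5)) = -46 + (12 - 15) = -46 - 3 = -49)
r(F) = -18 + 3*F*√3 (r(F) = -18 + 3*(√(3 + 0)*F) = -18 + 3*(√3*F) = -18 + 3*(F*√3) = -18 + 3*F*√3)
O(80, -57)/r(84) = -49/(-18 + 3*84*√3) = -49/(-18 + 252*√3)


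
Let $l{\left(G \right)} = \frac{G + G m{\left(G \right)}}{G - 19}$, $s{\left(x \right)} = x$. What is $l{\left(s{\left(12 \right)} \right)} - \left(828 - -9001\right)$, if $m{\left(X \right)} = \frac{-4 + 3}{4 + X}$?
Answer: $- \frac{275257}{28} \approx -9830.6$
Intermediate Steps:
$m{\left(X \right)} = - \frac{1}{4 + X}$
$l{\left(G \right)} = \frac{G - \frac{G}{4 + G}}{-19 + G}$ ($l{\left(G \right)} = \frac{G + G \left(- \frac{1}{4 + G}\right)}{G - 19} = \frac{G - \frac{G}{4 + G}}{-19 + G}$)
$l{\left(s{\left(12 \right)} \right)} - \left(828 - -9001\right) = \frac{12 \left(3 + 12\right)}{\left(-19 + 12\right) \left(4 + 12\right)} - \left(828 - -9001\right) = 12 \frac{1}{-7} \cdot \frac{1}{16} \cdot 15 - \left(828 + 9001\right) = 12 \left(- \frac{1}{7}\right) \frac{1}{16} \cdot 15 - 9829 = - \frac{45}{28} - 9829 = - \frac{275257}{28}$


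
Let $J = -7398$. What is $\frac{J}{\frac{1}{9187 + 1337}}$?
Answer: $-77856552$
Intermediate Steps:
$\frac{J}{\frac{1}{9187 + 1337}} = - \frac{7398}{\frac{1}{9187 + 1337}} = - \frac{7398}{\frac{1}{10524}} = - 7398 \frac{1}{\frac{1}{10524}} = \left(-7398\right) 10524 = -77856552$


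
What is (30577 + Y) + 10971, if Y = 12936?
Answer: 54484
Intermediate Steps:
(30577 + Y) + 10971 = (30577 + 12936) + 10971 = 43513 + 10971 = 54484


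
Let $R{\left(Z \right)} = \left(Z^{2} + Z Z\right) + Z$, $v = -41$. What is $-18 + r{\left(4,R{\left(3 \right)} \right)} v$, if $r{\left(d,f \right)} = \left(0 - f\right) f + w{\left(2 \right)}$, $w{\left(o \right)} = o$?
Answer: $17981$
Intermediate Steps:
$R{\left(Z \right)} = Z + 2 Z^{2}$ ($R{\left(Z \right)} = \left(Z^{2} + Z^{2}\right) + Z = 2 Z^{2} + Z = Z + 2 Z^{2}$)
$r{\left(d,f \right)} = 2 - f^{2}$ ($r{\left(d,f \right)} = \left(0 - f\right) f + 2 = - f f + 2 = - f^{2} + 2 = 2 - f^{2}$)
$-18 + r{\left(4,R{\left(3 \right)} \right)} v = -18 + \left(2 - \left(3 \left(1 + 2 \cdot 3\right)\right)^{2}\right) \left(-41\right) = -18 + \left(2 - \left(3 \left(1 + 6\right)\right)^{2}\right) \left(-41\right) = -18 + \left(2 - \left(3 \cdot 7\right)^{2}\right) \left(-41\right) = -18 + \left(2 - 21^{2}\right) \left(-41\right) = -18 + \left(2 - 441\right) \left(-41\right) = -18 - -17999 = -18 + 17999 = 17981$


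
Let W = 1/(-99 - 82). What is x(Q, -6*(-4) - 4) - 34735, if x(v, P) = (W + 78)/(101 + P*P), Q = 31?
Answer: -3149790418/90681 ≈ -34735.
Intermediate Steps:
W = -1/181 (W = 1/(-181) = -1/181 ≈ -0.0055249)
x(v, P) = 14117/(181*(101 + P**2)) (x(v, P) = (-1/181 + 78)/(101 + P*P) = 14117/(181*(101 + P**2)))
x(Q, -6*(-4) - 4) - 34735 = 14117/(181*(101 + (-6*(-4) - 4)**2)) - 34735 = 14117/(181*(101 + (24 - 4)**2)) - 34735 = 14117/(181*(101 + 20**2)) - 34735 = 14117/(181*(101 + 400)) - 34735 = (14117/181)/501 - 34735 = (14117/181)*(1/501) - 34735 = 14117/90681 - 34735 = -3149790418/90681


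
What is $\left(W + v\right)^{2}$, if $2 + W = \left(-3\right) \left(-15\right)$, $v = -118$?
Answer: $5625$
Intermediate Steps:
$W = 43$ ($W = -2 - -45 = -2 + 45 = 43$)
$\left(W + v\right)^{2} = \left(43 - 118\right)^{2} = \left(-75\right)^{2} = 5625$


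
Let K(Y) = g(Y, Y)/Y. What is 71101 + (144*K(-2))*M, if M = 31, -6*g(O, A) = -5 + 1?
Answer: 69613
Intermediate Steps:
g(O, A) = 2/3 (g(O, A) = -(-5 + 1)/6 = -1/6*(-4) = 2/3)
K(Y) = 2/(3*Y)
71101 + (144*K(-2))*M = 71101 + (144*((2/3)/(-2)))*31 = 71101 + (144*((2/3)*(-1/2)))*31 = 71101 + (144*(-1/3))*31 = 71101 - 48*31 = 71101 - 1488 = 69613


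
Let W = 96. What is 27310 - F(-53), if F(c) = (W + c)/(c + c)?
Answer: 2894903/106 ≈ 27310.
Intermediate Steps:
F(c) = (96 + c)/(2*c) (F(c) = (96 + c)/(c + c) = (96 + c)/((2*c)) = (96 + c)*(1/(2*c)) = (96 + c)/(2*c))
27310 - F(-53) = 27310 - (96 - 53)/(2*(-53)) = 27310 - (-1)*43/(2*53) = 27310 - 1*(-43/106) = 27310 + 43/106 = 2894903/106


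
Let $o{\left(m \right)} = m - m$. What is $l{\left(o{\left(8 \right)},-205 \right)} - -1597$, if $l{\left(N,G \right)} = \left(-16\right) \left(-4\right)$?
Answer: $1661$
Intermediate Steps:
$o{\left(m \right)} = 0$
$l{\left(N,G \right)} = 64$
$l{\left(o{\left(8 \right)},-205 \right)} - -1597 = 64 - -1597 = 64 + 1597 = 1661$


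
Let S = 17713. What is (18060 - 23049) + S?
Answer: 12724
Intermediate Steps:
(18060 - 23049) + S = (18060 - 23049) + 17713 = -4989 + 17713 = 12724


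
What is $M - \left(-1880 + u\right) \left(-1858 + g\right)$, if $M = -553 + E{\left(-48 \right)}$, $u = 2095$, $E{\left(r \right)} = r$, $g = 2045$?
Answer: $-40806$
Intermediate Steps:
$M = -601$ ($M = -553 - 48 = -601$)
$M - \left(-1880 + u\right) \left(-1858 + g\right) = -601 - \left(-1880 + 2095\right) \left(-1858 + 2045\right) = -601 - 215 \cdot 187 = -601 - 40205 = -40806$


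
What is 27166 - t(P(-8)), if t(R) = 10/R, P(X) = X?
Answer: 108669/4 ≈ 27167.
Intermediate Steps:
27166 - t(P(-8)) = 27166 - 10/(-8) = 27166 - 10*(-1)/8 = 27166 - 1*(-5/4) = 27166 + 5/4 = 108669/4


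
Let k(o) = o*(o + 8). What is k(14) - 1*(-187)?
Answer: 495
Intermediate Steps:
k(o) = o*(8 + o)
k(14) - 1*(-187) = 14*(8 + 14) - 1*(-187) = 14*22 + 187 = 308 + 187 = 495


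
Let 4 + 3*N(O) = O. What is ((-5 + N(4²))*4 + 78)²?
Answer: 5476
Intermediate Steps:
N(O) = -4/3 + O/3
((-5 + N(4²))*4 + 78)² = ((-5 + (-4/3 + (⅓)*4²))*4 + 78)² = ((-5 + (-4/3 + (⅓)*16))*4 + 78)² = ((-5 + (-4/3 + 16/3))*4 + 78)² = ((-5 + 4)*4 + 78)² = (-1*4 + 78)² = (-4 + 78)² = 74² = 5476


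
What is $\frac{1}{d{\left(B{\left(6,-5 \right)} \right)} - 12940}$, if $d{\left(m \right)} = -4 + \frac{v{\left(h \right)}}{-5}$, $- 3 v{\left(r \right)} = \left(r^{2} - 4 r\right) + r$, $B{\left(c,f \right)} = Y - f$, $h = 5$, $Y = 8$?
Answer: $- \frac{3}{38830} \approx -7.726 \cdot 10^{-5}$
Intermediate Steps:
$B{\left(c,f \right)} = 8 - f$
$v{\left(r \right)} = r - \frac{r^{2}}{3}$ ($v{\left(r \right)} = - \frac{\left(r^{2} - 4 r\right) + r}{3} = - \frac{r^{2} - 3 r}{3} = r - \frac{r^{2}}{3}$)
$d{\left(m \right)} = - \frac{10}{3}$ ($d{\left(m \right)} = -4 + \frac{\frac{1}{3} \cdot 5 \left(3 - 5\right)}{-5} = -4 - \frac{\frac{1}{3} \cdot 5 \left(3 - 5\right)}{5} = -4 - \frac{\frac{1}{3} \cdot 5 \left(-2\right)}{5} = -4 - - \frac{2}{3} = -4 + \frac{2}{3} = - \frac{10}{3}$)
$\frac{1}{d{\left(B{\left(6,-5 \right)} \right)} - 12940} = \frac{1}{- \frac{10}{3} - 12940} = \frac{1}{- \frac{38830}{3}} = - \frac{3}{38830}$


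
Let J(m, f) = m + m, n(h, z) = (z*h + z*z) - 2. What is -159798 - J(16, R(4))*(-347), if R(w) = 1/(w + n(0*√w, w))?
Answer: -148694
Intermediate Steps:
n(h, z) = -2 + z² + h*z (n(h, z) = (h*z + z²) - 2 = (z² + h*z) - 2 = -2 + z² + h*z)
R(w) = 1/(-2 + w + w²) (R(w) = 1/(w + (-2 + w² + (0*√w)*w)) = 1/(w + (-2 + w² + 0*w)) = 1/(w + (-2 + w² + 0)) = 1/(w + (-2 + w²)) = 1/(-2 + w + w²))
J(m, f) = 2*m
-159798 - J(16, R(4))*(-347) = -159798 - 2*16*(-347) = -159798 - 32*(-347) = -159798 - 1*(-11104) = -159798 + 11104 = -148694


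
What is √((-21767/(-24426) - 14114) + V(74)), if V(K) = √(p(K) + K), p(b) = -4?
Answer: √(-935588527058 + 66292164*√70)/8142 ≈ 118.76*I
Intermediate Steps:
V(K) = √(-4 + K)
√((-21767/(-24426) - 14114) + V(74)) = √((-21767/(-24426) - 14114) + √(-4 + 74)) = √((-21767*(-1/24426) - 14114) + √70) = √((21767/24426 - 14114) + √70) = √(-344726797/24426 + √70)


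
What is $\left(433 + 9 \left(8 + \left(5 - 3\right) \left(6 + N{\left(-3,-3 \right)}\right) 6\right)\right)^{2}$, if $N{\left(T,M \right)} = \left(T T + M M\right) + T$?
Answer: $7689529$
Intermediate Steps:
$N{\left(T,M \right)} = T + M^{2} + T^{2}$ ($N{\left(T,M \right)} = \left(T^{2} + M^{2}\right) + T = \left(M^{2} + T^{2}\right) + T = T + M^{2} + T^{2}$)
$\left(433 + 9 \left(8 + \left(5 - 3\right) \left(6 + N{\left(-3,-3 \right)}\right) 6\right)\right)^{2} = \left(433 + 9 \left(8 + \left(5 - 3\right) \left(6 + \left(-3 + \left(-3\right)^{2} + \left(-3\right)^{2}\right)\right) 6\right)\right)^{2} = \left(433 + 9 \left(8 + 2 \left(6 + \left(-3 + 9 + 9\right)\right) 6\right)\right)^{2} = \left(433 + 9 \left(8 + 2 \left(6 + 15\right) 6\right)\right)^{2} = \left(433 + 9 \left(8 + 2 \cdot 21 \cdot 6\right)\right)^{2} = \left(433 + 9 \left(8 + 42 \cdot 6\right)\right)^{2} = \left(433 + 9 \left(8 + 252\right)\right)^{2} = \left(433 + 9 \cdot 260\right)^{2} = \left(433 + 2340\right)^{2} = 2773^{2} = 7689529$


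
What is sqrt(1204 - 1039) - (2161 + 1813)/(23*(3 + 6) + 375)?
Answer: -1987/291 + sqrt(165) ≈ 6.0171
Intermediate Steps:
sqrt(1204 - 1039) - (2161 + 1813)/(23*(3 + 6) + 375) = sqrt(165) - 3974/(23*9 + 375) = sqrt(165) - 3974/(207 + 375) = sqrt(165) - 3974/582 = sqrt(165) - 1*1987/291 = sqrt(165) - 1987/291 = -1987/291 + sqrt(165)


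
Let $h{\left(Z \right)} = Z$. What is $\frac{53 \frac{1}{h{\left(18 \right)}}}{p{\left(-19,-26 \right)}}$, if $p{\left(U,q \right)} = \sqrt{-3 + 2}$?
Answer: $- \frac{53 i}{18} \approx - 2.9444 i$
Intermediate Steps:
$p{\left(U,q \right)} = i$ ($p{\left(U,q \right)} = \sqrt{-1} = i$)
$\frac{53 \frac{1}{h{\left(18 \right)}}}{p{\left(-19,-26 \right)}} = \frac{53 \cdot \frac{1}{18}}{i} = 53 \cdot \frac{1}{18} \left(- i\right) = \frac{53 \left(- i\right)}{18} = - \frac{53 i}{18}$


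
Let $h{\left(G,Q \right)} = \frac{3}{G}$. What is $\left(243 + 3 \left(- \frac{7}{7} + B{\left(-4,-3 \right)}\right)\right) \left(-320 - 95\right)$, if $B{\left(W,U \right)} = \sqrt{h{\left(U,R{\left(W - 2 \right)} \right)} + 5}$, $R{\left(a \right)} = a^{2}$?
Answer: $-102090$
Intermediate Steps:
$B{\left(W,U \right)} = \sqrt{5 + \frac{3}{U}}$ ($B{\left(W,U \right)} = \sqrt{\frac{3}{U} + 5} = \sqrt{5 + \frac{3}{U}}$)
$\left(243 + 3 \left(- \frac{7}{7} + B{\left(-4,-3 \right)}\right)\right) \left(-320 - 95\right) = \left(243 + 3 \left(- \frac{7}{7} + \sqrt{5 + \frac{3}{-3}}\right)\right) \left(-320 - 95\right) = \left(243 + 3 \left(\left(-7\right) \frac{1}{7} + \sqrt{5 + 3 \left(- \frac{1}{3}\right)}\right)\right) \left(-415\right) = \left(243 + 3 \left(-1 + \sqrt{5 - 1}\right)\right) \left(-415\right) = \left(243 + 3 \left(-1 + \sqrt{4}\right)\right) \left(-415\right) = \left(243 + 3 \left(-1 + 2\right)\right) \left(-415\right) = \left(243 + 3 \cdot 1\right) \left(-415\right) = \left(243 + 3\right) \left(-415\right) = 246 \left(-415\right) = -102090$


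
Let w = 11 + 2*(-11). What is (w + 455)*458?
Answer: 203352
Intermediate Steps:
w = -11 (w = 11 - 22 = -11)
(w + 455)*458 = (-11 + 455)*458 = 444*458 = 203352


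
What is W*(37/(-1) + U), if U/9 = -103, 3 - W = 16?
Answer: 12532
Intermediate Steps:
W = -13 (W = 3 - 1*16 = 3 - 16 = -13)
U = -927 (U = 9*(-103) = -927)
W*(37/(-1) + U) = -13*(37/(-1) - 927) = -13*(37*(-1) - 927) = -13*(-37 - 927) = -13*(-964) = 12532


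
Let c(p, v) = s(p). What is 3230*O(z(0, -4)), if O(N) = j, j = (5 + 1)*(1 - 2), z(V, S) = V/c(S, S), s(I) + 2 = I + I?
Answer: -19380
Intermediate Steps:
s(I) = -2 + 2*I (s(I) = -2 + (I + I) = -2 + 2*I)
c(p, v) = -2 + 2*p
z(V, S) = V/(-2 + 2*S)
j = -6 (j = 6*(-1) = -6)
O(N) = -6
3230*O(z(0, -4)) = 3230*(-6) = -19380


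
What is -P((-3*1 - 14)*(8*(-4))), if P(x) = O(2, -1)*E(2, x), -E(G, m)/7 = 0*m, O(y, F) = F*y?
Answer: 0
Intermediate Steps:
E(G, m) = 0 (E(G, m) = -0*m = -7*0 = 0)
P(x) = 0 (P(x) = -1*2*0 = -2*0 = 0)
-P((-3*1 - 14)*(8*(-4))) = -1*0 = 0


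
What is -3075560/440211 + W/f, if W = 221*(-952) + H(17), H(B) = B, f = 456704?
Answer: -1497229943365/201046124544 ≈ -7.4472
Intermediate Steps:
W = -210375 (W = 221*(-952) + 17 = -210392 + 17 = -210375)
-3075560/440211 + W/f = -3075560/440211 - 210375/456704 = -1497229943365/201046124544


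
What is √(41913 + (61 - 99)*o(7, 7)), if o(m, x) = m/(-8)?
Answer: √167785/2 ≈ 204.81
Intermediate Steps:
o(m, x) = -m/8 (o(m, x) = m*(-⅛) = -m/8)
√(41913 + (61 - 99)*o(7, 7)) = √(41913 + (61 - 99)*(-⅛*7)) = √(41913 - 38*(-7/8)) = √(41913 + 133/4) = √(167785/4) = √167785/2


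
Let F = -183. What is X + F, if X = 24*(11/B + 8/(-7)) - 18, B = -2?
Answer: -2523/7 ≈ -360.43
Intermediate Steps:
X = -1242/7 (X = 24*(11/(-2) + 8/(-7)) - 18 = 24*(11*(-1/2) + 8*(-1/7)) - 18 = 24*(-11/2 - 8/7) - 18 = 24*(-93/14) - 18 = -1116/7 - 18 = -1242/7 ≈ -177.43)
X + F = -1242/7 - 183 = -2523/7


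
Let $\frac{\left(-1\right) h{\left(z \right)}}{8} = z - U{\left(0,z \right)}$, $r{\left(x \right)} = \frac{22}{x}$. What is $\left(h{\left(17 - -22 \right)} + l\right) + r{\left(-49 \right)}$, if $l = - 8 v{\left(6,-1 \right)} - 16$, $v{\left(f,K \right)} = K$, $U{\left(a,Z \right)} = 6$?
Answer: $- \frac{13350}{49} \approx -272.45$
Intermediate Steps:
$l = -8$ ($l = \left(-8\right) \left(-1\right) - 16 = 8 - 16 = -8$)
$h{\left(z \right)} = 48 - 8 z$ ($h{\left(z \right)} = - 8 \left(z - 6\right) = - 8 \left(-6 + z\right) = 48 - 8 z$)
$\left(h{\left(17 - -22 \right)} + l\right) + r{\left(-49 \right)} = \left(\left(48 - 8 \left(17 - -22\right)\right) - 8\right) + \frac{22}{-49} = \left(\left(48 - 8 \left(17 + 22\right)\right) - 8\right) + 22 \left(- \frac{1}{49}\right) = \left(\left(48 - 312\right) - 8\right) - \frac{22}{49} = \left(-264 - 8\right) - \frac{22}{49} = -272 - \frac{22}{49} = - \frac{13350}{49}$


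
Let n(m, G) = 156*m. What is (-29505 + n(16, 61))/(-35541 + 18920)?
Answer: 27009/16621 ≈ 1.6250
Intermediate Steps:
(-29505 + n(16, 61))/(-35541 + 18920) = (-29505 + 156*16)/(-35541 + 18920) = (-29505 + 2496)/(-16621) = -27009*(-1/16621) = 27009/16621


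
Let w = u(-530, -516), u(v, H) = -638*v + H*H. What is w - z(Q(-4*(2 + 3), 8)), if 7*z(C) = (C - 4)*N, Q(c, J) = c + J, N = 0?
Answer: 604396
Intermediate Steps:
u(v, H) = H² - 638*v (u(v, H) = -638*v + H² = H² - 638*v)
w = 604396 (w = (-516)² - 638*(-530) = 266256 + 338140 = 604396)
Q(c, J) = J + c
z(C) = 0 (z(C) = ((C - 4)*0)/7 = ((-4 + C)*0)/7 = (⅐)*0 = 0)
w - z(Q(-4*(2 + 3), 8)) = 604396 - 1*0 = 604396 + 0 = 604396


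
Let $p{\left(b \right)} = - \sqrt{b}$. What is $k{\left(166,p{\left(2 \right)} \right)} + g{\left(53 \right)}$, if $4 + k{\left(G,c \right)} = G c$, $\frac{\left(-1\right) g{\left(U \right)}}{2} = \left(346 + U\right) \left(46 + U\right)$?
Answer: $-79006 - 166 \sqrt{2} \approx -79241.0$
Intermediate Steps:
$g{\left(U \right)} = - 2 \left(46 + U\right) \left(346 + U\right)$ ($g{\left(U \right)} = - 2 \left(346 + U\right) \left(46 + U\right) = - 2 \left(46 + U\right) \left(346 + U\right)$)
$k{\left(G,c \right)} = -4 + G c$
$k{\left(166,p{\left(2 \right)} \right)} + g{\left(53 \right)} = \left(-4 + 166 \left(- \sqrt{2}\right)\right) - \left(73384 + 5618\right) = \left(-4 - 166 \sqrt{2}\right) - 79002 = -79006 - 166 \sqrt{2}$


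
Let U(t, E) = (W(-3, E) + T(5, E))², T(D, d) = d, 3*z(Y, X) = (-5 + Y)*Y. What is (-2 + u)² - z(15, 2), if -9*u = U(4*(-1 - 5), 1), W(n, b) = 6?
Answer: 439/81 ≈ 5.4198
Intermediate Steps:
z(Y, X) = Y*(-5 + Y)/3 (z(Y, X) = ((-5 + Y)*Y)/3 = (Y*(-5 + Y))/3 = Y*(-5 + Y)/3)
U(t, E) = (6 + E)²
u = -49/9 (u = -(6 + 1)²/9 = -⅑*7² = -⅑*49 = -49/9 ≈ -5.4444)
(-2 + u)² - z(15, 2) = (-2 - 49/9)² - 15*(-5 + 15)/3 = (-67/9)² - 15*10/3 = 4489/81 - 1*50 = 4489/81 - 50 = 439/81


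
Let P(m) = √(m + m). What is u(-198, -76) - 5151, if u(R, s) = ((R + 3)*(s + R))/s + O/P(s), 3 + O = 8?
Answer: -222453/38 - 5*I*√38/76 ≈ -5854.0 - 0.40555*I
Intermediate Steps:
P(m) = √2*√m (P(m) = √(2*m) = √2*√m)
O = 5 (O = -3 + 8 = 5)
u(R, s) = 5*√2/(2*√s) + (3 + R)*(R + s)/s (u(R, s) = ((R + 3)*(s + R))/s + 5/((√2*√s)) = ((3 + R)*(R + s))/s + 5*(√2/(2*√s)) = (3 + R)*(R + s)/s + 5*√2/(2*√s) = 5*√2/(2*√s) + (3 + R)*(R + s)/s)
u(-198, -76) - 5151 = (3 - 198 + (-198)²/(-76) + 3*(-198)/(-76) + 5*√2/(2*√(-76))) - 5151 = (3 - 198 + 39204*(-1/76) + 3*(-198)*(-1/76) + 5*√2*(-I*√19/38)/2) - 5151 = (3 - 198 - 9801/19 + 297/38 - 5*I*√38/76) - 5151 = (-26715/38 - 5*I*√38/76) - 5151 = -222453/38 - 5*I*√38/76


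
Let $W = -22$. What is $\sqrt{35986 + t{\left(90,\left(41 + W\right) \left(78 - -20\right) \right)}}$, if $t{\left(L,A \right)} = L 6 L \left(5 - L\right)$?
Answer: $i \sqrt{4095014} \approx 2023.6 i$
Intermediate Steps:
$t{\left(L,A \right)} = 6 L^{2} \left(5 - L\right)$ ($t{\left(L,A \right)} = 6 L L \left(5 - L\right) = 6 L^{2} \left(5 - L\right)$)
$\sqrt{35986 + t{\left(90,\left(41 + W\right) \left(78 - -20\right) \right)}} = \sqrt{35986 + 6 \cdot 90^{2} \left(5 - 90\right)} = \sqrt{35986 + 6 \cdot 8100 \left(5 - 90\right)} = \sqrt{35986 + 6 \cdot 8100 \left(-85\right)} = \sqrt{35986 - 4131000} = \sqrt{-4095014} = i \sqrt{4095014}$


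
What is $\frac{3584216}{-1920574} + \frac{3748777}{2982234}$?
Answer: $- \frac{1744583590273}{2863800541158} \approx -0.60918$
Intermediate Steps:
$\frac{3584216}{-1920574} + \frac{3748777}{2982234} = 3584216 \left(- \frac{1}{1920574}\right) + 3748777 \cdot \frac{1}{2982234} = - \frac{1792108}{960287} + \frac{3748777}{2982234} = - \frac{1744583590273}{2863800541158}$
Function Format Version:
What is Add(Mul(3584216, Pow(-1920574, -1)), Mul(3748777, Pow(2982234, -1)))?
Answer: Rational(-1744583590273, 2863800541158) ≈ -0.60918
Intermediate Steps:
Add(Mul(3584216, Pow(-1920574, -1)), Mul(3748777, Pow(2982234, -1))) = Add(Mul(3584216, Rational(-1, 1920574)), Mul(3748777, Rational(1, 2982234))) = Add(Rational(-1792108, 960287), Rational(3748777, 2982234)) = Rational(-1744583590273, 2863800541158)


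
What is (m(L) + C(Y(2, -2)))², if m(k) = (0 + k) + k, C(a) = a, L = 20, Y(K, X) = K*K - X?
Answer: 2116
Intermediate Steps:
Y(K, X) = K² - X
m(k) = 2*k (m(k) = k + k = 2*k)
(m(L) + C(Y(2, -2)))² = (2*20 + (2² - 1*(-2)))² = (40 + (4 + 2))² = (40 + 6)² = 46² = 2116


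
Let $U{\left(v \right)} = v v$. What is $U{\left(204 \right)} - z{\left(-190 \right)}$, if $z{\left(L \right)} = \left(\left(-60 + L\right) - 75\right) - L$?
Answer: $41751$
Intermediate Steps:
$U{\left(v \right)} = v^{2}$
$z{\left(L \right)} = -135$ ($z{\left(L \right)} = \left(-135 + L\right) - L = -135$)
$U{\left(204 \right)} - z{\left(-190 \right)} = 204^{2} - -135 = 41616 + 135 = 41751$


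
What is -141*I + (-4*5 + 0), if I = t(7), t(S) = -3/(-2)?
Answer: -463/2 ≈ -231.50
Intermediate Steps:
t(S) = 3/2 (t(S) = -3*(-1/2) = 3/2)
I = 3/2 ≈ 1.5000
-141*I + (-4*5 + 0) = -141*3/2 + (-4*5 + 0) = -423/2 + (-20 + 0) = -423/2 - 20 = -463/2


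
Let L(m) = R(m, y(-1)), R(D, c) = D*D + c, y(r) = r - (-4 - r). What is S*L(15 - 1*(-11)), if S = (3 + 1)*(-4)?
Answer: -10848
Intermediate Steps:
y(r) = 4 + 2*r (y(r) = r + (4 + r) = 4 + 2*r)
S = -16 (S = 4*(-4) = -16)
R(D, c) = c + D**2 (R(D, c) = D**2 + c = c + D**2)
L(m) = 2 + m**2 (L(m) = (4 + 2*(-1)) + m**2 = (4 - 2) + m**2 = 2 + m**2)
S*L(15 - 1*(-11)) = -16*(2 + (15 - 1*(-11))**2) = -16*(2 + (15 + 11)**2) = -16*(2 + 26**2) = -16*(2 + 676) = -16*678 = -10848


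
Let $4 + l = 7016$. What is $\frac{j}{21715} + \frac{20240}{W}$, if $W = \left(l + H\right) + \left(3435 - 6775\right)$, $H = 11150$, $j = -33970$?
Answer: $- \frac{148818}{748511} \approx -0.19882$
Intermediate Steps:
$l = 7012$ ($l = -4 + 7016 = 7012$)
$W = 14822$ ($W = \left(7012 + 11150\right) + \left(3435 - 6775\right) = 18162 + \left(3435 - 6775\right) = 18162 - 3340 = 14822$)
$\frac{j}{21715} + \frac{20240}{W} = - \frac{33970}{21715} + \frac{20240}{14822} = \left(-33970\right) \frac{1}{21715} + 20240 \cdot \frac{1}{14822} = - \frac{158}{101} + \frac{10120}{7411} = - \frac{148818}{748511}$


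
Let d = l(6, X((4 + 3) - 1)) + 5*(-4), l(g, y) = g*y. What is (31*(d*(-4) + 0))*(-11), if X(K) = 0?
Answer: -27280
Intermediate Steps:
d = -20 (d = 6*0 + 5*(-4) = 0 - 20 = -20)
(31*(d*(-4) + 0))*(-11) = (31*(-20*(-4) + 0))*(-11) = (31*(80 + 0))*(-11) = (31*80)*(-11) = 2480*(-11) = -27280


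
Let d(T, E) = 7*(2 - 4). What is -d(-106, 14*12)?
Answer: 14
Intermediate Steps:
d(T, E) = -14 (d(T, E) = 7*(-2) = -14)
-d(-106, 14*12) = -1*(-14) = 14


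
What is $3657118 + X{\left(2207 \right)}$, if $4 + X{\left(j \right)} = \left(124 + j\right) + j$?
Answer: $3661652$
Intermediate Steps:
$X{\left(j \right)} = 120 + 2 j$ ($X{\left(j \right)} = -4 + \left(\left(124 + j\right) + j\right) = -4 + \left(124 + 2 j\right) = 120 + 2 j$)
$3657118 + X{\left(2207 \right)} = 3657118 + \left(120 + 2 \cdot 2207\right) = 3657118 + \left(120 + 4414\right) = 3657118 + 4534 = 3661652$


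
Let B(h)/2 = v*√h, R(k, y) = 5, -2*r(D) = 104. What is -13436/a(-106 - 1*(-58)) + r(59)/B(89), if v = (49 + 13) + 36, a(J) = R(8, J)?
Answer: -13436/5 - 13*√89/4361 ≈ -2687.2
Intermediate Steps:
r(D) = -52 (r(D) = -½*104 = -52)
a(J) = 5
v = 98 (v = 62 + 36 = 98)
B(h) = 196*√h (B(h) = 2*(98*√h) = 196*√h)
-13436/a(-106 - 1*(-58)) + r(59)/B(89) = -13436/5 - 52*√89/17444 = -13436*⅕ - 13*√89/4361 = -13436/5 - 13*√89/4361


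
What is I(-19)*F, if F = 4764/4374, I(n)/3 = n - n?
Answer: 0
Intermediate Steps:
I(n) = 0 (I(n) = 3*(n - n) = 3*0 = 0)
F = 794/729 (F = 4764*(1/4374) = 794/729 ≈ 1.0892)
I(-19)*F = 0*(794/729) = 0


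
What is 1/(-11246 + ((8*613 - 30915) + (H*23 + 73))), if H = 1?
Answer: -1/37161 ≈ -2.6910e-5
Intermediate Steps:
1/(-11246 + ((8*613 - 30915) + (H*23 + 73))) = 1/(-11246 + ((8*613 - 30915) + (1*23 + 73))) = 1/(-11246 + ((4904 - 30915) + (23 + 73))) = 1/(-11246 + (-26011 + 96)) = 1/(-11246 - 25915) = 1/(-37161) = -1/37161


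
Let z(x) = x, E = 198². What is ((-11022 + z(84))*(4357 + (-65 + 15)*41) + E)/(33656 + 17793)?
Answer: -25194762/51449 ≈ -489.70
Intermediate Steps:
E = 39204
((-11022 + z(84))*(4357 + (-65 + 15)*41) + E)/(33656 + 17793) = ((-11022 + 84)*(4357 + (-65 + 15)*41) + 39204)/(33656 + 17793) = (-10938*(4357 - 50*41) + 39204)/51449 = (-10938*(4357 - 2050) + 39204)*(1/51449) = (-10938*2307 + 39204)*(1/51449) = (-25233966 + 39204)*(1/51449) = -25194762*1/51449 = -25194762/51449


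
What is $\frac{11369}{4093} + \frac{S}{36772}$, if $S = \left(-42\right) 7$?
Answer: $\frac{208428763}{75253898} \approx 2.7697$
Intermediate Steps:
$S = -294$
$\frac{11369}{4093} + \frac{S}{36772} = \frac{11369}{4093} - \frac{294}{36772} = 11369 \cdot \frac{1}{4093} - \frac{147}{18386} = \frac{11369}{4093} - \frac{147}{18386} = \frac{208428763}{75253898}$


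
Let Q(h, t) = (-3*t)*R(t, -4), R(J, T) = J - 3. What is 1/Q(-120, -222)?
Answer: -1/149850 ≈ -6.6733e-6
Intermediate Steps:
R(J, T) = -3 + J
Q(h, t) = -3*t*(-3 + t) (Q(h, t) = (-3*t)*(-3 + t) = -3*t*(-3 + t))
1/Q(-120, -222) = 1/(3*(-222)*(3 - 1*(-222))) = 1/(3*(-222)*(3 + 222)) = 1/(3*(-222)*225) = 1/(-149850) = -1/149850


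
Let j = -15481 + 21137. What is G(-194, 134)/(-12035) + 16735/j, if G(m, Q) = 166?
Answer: 2415263/820120 ≈ 2.9450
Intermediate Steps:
j = 5656
G(-194, 134)/(-12035) + 16735/j = 166/(-12035) + 16735/5656 = 166*(-1/12035) + 16735*(1/5656) = -2/145 + 16735/5656 = 2415263/820120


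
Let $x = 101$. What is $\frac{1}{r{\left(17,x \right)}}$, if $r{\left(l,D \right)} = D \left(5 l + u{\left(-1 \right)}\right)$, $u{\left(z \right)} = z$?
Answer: $\frac{1}{8484} \approx 0.00011787$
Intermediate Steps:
$r{\left(l,D \right)} = D \left(-1 + 5 l\right)$ ($r{\left(l,D \right)} = D \left(5 l - 1\right) = D \left(-1 + 5 l\right)$)
$\frac{1}{r{\left(17,x \right)}} = \frac{1}{101 \left(-1 + 5 \cdot 17\right)} = \frac{1}{101 \left(-1 + 85\right)} = \frac{1}{101 \cdot 84} = \frac{1}{8484}$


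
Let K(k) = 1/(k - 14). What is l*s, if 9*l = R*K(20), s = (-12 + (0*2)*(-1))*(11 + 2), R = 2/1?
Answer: -52/9 ≈ -5.7778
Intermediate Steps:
R = 2 (R = 2*1 = 2)
K(k) = 1/(-14 + k)
s = -156 (s = (-12 + 0*(-1))*13 = (-12 + 0)*13 = -12*13 = -156)
l = 1/27 (l = (2/(-14 + 20))/9 = (2/6)/9 = (2*(⅙))/9 = (⅑)*(⅓) = 1/27 ≈ 0.037037)
l*s = (1/27)*(-156) = -52/9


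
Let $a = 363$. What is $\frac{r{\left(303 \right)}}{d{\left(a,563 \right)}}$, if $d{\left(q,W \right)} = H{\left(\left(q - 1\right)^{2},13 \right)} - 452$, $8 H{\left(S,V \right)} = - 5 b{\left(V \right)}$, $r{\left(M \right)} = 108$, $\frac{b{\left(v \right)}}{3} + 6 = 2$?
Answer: $- \frac{216}{889} \approx -0.24297$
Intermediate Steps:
$b{\left(v \right)} = -12$ ($b{\left(v \right)} = -18 + 3 \cdot 2 = -18 + 6 = -12$)
$H{\left(S,V \right)} = \frac{15}{2}$ ($H{\left(S,V \right)} = \frac{\left(-5\right) \left(-12\right)}{8} = \frac{1}{8} \cdot 60 = \frac{15}{2}$)
$d{\left(q,W \right)} = - \frac{889}{2}$ ($d{\left(q,W \right)} = \frac{15}{2} - 452 = - \frac{889}{2}$)
$\frac{r{\left(303 \right)}}{d{\left(a,563 \right)}} = \frac{108}{- \frac{889}{2}} = 108 \left(- \frac{2}{889}\right) = - \frac{216}{889}$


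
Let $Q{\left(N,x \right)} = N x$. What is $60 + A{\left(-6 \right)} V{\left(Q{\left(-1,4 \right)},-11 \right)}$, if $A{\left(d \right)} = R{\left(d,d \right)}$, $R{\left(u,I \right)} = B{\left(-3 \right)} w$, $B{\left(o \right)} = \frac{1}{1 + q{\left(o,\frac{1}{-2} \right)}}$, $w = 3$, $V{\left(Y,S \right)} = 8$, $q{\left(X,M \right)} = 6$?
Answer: $\frac{444}{7} \approx 63.429$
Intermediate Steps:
$B{\left(o \right)} = \frac{1}{7}$ ($B{\left(o \right)} = \frac{1}{1 + 6} = \frac{1}{7}$)
$R{\left(u,I \right)} = \frac{3}{7}$ ($R{\left(u,I \right)} = \frac{1}{7} \cdot 3 = \frac{3}{7}$)
$A{\left(d \right)} = \frac{3}{7}$
$60 + A{\left(-6 \right)} V{\left(Q{\left(-1,4 \right)},-11 \right)} = 60 + \frac{3}{7} \cdot 8 = 60 + \frac{24}{7} = \frac{444}{7}$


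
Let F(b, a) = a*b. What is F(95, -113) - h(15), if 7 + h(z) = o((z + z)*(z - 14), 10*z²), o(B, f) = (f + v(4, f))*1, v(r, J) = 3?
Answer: -12981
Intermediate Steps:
o(B, f) = 3 + f (o(B, f) = (f + 3)*1 = (3 + f)*1 = 3 + f)
h(z) = -4 + 10*z² (h(z) = -7 + (3 + 10*z²) = -4 + 10*z²)
F(95, -113) - h(15) = -113*95 - (-4 + 10*15²) = -10735 - (-4 + 10*225) = -10735 - (-4 + 2250) = -10735 - 1*2246 = -10735 - 2246 = -12981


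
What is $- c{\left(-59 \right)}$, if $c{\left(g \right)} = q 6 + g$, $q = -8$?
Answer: $107$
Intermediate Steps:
$c{\left(g \right)} = -48 + g$ ($c{\left(g \right)} = \left(-8\right) 6 + g = -48 + g$)
$- c{\left(-59 \right)} = - (-48 - 59) = \left(-1\right) \left(-107\right) = 107$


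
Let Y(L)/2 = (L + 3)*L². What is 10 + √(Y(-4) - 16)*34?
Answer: 10 + 136*I*√3 ≈ 10.0 + 235.56*I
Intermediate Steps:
Y(L) = 2*L²*(3 + L) (Y(L) = 2*((L + 3)*L²) = 2*((3 + L)*L²) = 2*(L²*(3 + L)) = 2*L²*(3 + L))
10 + √(Y(-4) - 16)*34 = 10 + √(2*(-4)²*(3 - 4) - 16)*34 = 10 + √(2*16*(-1) - 16)*34 = 10 + √(-32 - 16)*34 = 10 + √(-48)*34 = 10 + (4*I*√3)*34 = 10 + 136*I*√3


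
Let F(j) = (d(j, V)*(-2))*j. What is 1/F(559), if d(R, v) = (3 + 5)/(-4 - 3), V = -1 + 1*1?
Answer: 7/8944 ≈ 0.00078265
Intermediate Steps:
V = 0 (V = -1 + 1 = 0)
d(R, v) = -8/7 (d(R, v) = 8/(-7) = 8*(-⅐) = -8/7)
F(j) = 16*j/7 (F(j) = (-8/7*(-2))*j = 16*j/7)
1/F(559) = 1/((16/7)*559) = 1/(8944/7) = 7/8944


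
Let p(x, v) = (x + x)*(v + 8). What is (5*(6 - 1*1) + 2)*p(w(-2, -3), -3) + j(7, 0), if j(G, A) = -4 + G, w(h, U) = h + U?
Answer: -1347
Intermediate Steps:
w(h, U) = U + h
p(x, v) = 2*x*(8 + v) (p(x, v) = (2*x)*(8 + v) = 2*x*(8 + v))
(5*(6 - 1*1) + 2)*p(w(-2, -3), -3) + j(7, 0) = (5*(6 - 1*1) + 2)*(2*(-3 - 2)*(8 - 3)) + (-4 + 7) = (5*(6 - 1) + 2)*(2*(-5)*5) + 3 = (5*5 + 2)*(-50) + 3 = (25 + 2)*(-50) + 3 = 27*(-50) + 3 = -1350 + 3 = -1347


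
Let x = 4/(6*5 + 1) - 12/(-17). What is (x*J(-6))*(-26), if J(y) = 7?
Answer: -80080/527 ≈ -151.95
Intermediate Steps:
x = 440/527 (x = 4/(30 + 1) - 12*(-1/17) = 4/31 + 12/17 = 440/527 ≈ 0.83491)
(x*J(-6))*(-26) = ((440/527)*7)*(-26) = (3080/527)*(-26) = -80080/527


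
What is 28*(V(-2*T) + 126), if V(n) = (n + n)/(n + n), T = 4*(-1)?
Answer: 3556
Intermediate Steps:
T = -4
V(n) = 1 (V(n) = (2*n)/((2*n)) = (2*n)*(1/(2*n)) = 1)
28*(V(-2*T) + 126) = 28*(1 + 126) = 28*127 = 3556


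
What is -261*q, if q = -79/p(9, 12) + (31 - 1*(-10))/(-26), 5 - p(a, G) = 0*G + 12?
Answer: -461187/182 ≈ -2534.0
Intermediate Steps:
p(a, G) = -7 (p(a, G) = 5 - (0*G + 12) = 5 - (0 + 12) = 5 - 1*12 = 5 - 12 = -7)
q = 1767/182 (q = -79/(-7) + (31 - 1*(-10))/(-26) = -79*(-⅐) + (31 + 10)*(-1/26) = 79/7 + 41*(-1/26) = 79/7 - 41/26 = 1767/182 ≈ 9.7088)
-261*q = -261*1767/182 = -461187/182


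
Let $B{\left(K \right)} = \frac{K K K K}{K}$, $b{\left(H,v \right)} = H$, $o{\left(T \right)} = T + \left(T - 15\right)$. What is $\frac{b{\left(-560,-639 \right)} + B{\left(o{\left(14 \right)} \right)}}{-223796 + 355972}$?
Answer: $\frac{1637}{132176} \approx 0.012385$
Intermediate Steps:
$o{\left(T \right)} = -15 + 2 T$ ($o{\left(T \right)} = T + \left(-15 + T\right) = -15 + 2 T$)
$B{\left(K \right)} = K^{3}$ ($B{\left(K \right)} = \frac{K^{2} K^{2}}{K} = \frac{K^{4}}{K} = K^{3}$)
$\frac{b{\left(-560,-639 \right)} + B{\left(o{\left(14 \right)} \right)}}{-223796 + 355972} = \frac{-560 + \left(-15 + 2 \cdot 14\right)^{3}}{-223796 + 355972} = \frac{-560 + \left(-15 + 28\right)^{3}}{132176} = \left(-560 + 13^{3}\right) \frac{1}{132176} = \left(-560 + 2197\right) \frac{1}{132176} = 1637 \cdot \frac{1}{132176} = \frac{1637}{132176}$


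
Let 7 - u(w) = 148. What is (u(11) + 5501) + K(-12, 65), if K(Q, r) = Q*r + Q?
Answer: 4568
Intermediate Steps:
K(Q, r) = Q + Q*r
u(w) = -141 (u(w) = 7 - 1*148 = 7 - 148 = -141)
(u(11) + 5501) + K(-12, 65) = (-141 + 5501) - 12*(1 + 65) = 5360 - 12*66 = 5360 - 792 = 4568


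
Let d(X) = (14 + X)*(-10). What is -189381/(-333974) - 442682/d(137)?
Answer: 74065121789/252150370 ≈ 293.73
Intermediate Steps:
d(X) = -140 - 10*X
-189381/(-333974) - 442682/d(137) = -189381/(-333974) - 442682/(-140 - 10*137) = -189381*(-1/333974) - 442682/(-140 - 1370) = 189381/333974 - 442682/(-1510) = 189381/333974 - 442682*(-1/1510) = 189381/333974 + 221341/755 = 74065121789/252150370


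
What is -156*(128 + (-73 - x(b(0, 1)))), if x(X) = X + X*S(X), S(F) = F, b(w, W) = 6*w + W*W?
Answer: -8268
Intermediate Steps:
b(w, W) = W**2 + 6*w (b(w, W) = 6*w + W**2 = W**2 + 6*w)
x(X) = X + X**2 (x(X) = X + X*X = X + X**2)
-156*(128 + (-73 - x(b(0, 1)))) = -156*(128 + (-73 - (1**2 + 6*0)*(1 + (1**2 + 6*0)))) = -156*(128 + (-73 - (1 + 0)*(1 + (1 + 0)))) = -156*(128 + (-73 - (1 + 1))) = -156*(128 + (-73 - 2)) = -156*(128 - 75) = -156*53 = -8268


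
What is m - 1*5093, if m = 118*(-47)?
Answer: -10639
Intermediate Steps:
m = -5546
m - 1*5093 = -5546 - 1*5093 = -5546 - 5093 = -10639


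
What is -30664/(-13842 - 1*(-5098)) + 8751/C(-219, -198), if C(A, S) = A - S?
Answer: -3161450/7651 ≈ -413.21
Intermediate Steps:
-30664/(-13842 - 1*(-5098)) + 8751/C(-219, -198) = -30664/(-13842 - 1*(-5098)) + 8751/(-219 - 1*(-198)) = -30664/(-13842 + 5098) + 8751/(-219 + 198) = -30664/(-8744) + 8751/(-21) = -30664*(-1/8744) + 8751*(-1/21) = 3833/1093 - 2917/7 = -3161450/7651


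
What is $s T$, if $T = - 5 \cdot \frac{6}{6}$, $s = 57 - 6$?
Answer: $-255$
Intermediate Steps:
$s = 51$
$T = -5$ ($T = - 5 \cdot 6 \cdot \frac{1}{6} = \left(-5\right) 1 = -5$)
$s T = 51 \left(-5\right) = -255$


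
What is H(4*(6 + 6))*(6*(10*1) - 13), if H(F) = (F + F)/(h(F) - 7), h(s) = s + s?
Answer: 4512/89 ≈ 50.697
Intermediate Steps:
h(s) = 2*s
H(F) = 2*F/(-7 + 2*F) (H(F) = (F + F)/(2*F - 7) = (2*F)/(-7 + 2*F) = 2*F/(-7 + 2*F))
H(4*(6 + 6))*(6*(10*1) - 13) = (2*(4*(6 + 6))/(-7 + 2*(4*(6 + 6))))*(6*(10*1) - 13) = (2*(4*12)/(-7 + 2*(4*12)))*(6*10 - 13) = (2*48/(-7 + 2*48))*(60 - 13) = (2*48/(-7 + 96))*47 = (2*48/89)*47 = (2*48*(1/89))*47 = (96/89)*47 = 4512/89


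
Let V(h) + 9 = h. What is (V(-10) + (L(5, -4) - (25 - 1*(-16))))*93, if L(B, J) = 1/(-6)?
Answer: -11191/2 ≈ -5595.5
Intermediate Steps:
V(h) = -9 + h
L(B, J) = -⅙
(V(-10) + (L(5, -4) - (25 - 1*(-16))))*93 = ((-9 - 10) + (-⅙ - (25 - 1*(-16))))*93 = (-19 + (-⅙ - (25 + 16)))*93 = (-19 + (-⅙ - 1*41))*93 = (-19 + (-⅙ - 41))*93 = (-19 - 247/6)*93 = -361/6*93 = -11191/2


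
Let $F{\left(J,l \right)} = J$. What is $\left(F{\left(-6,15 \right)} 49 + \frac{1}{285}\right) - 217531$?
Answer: $- \frac{62080124}{285} \approx -2.1783 \cdot 10^{5}$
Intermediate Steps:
$\left(F{\left(-6,15 \right)} 49 + \frac{1}{285}\right) - 217531 = \left(\left(-6\right) 49 + \frac{1}{285}\right) - 217531 = \left(-294 + \frac{1}{285}\right) - 217531 = - \frac{83789}{285} - 217531 = - \frac{62080124}{285}$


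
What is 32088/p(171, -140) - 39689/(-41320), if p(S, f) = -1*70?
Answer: -18901399/41320 ≈ -457.44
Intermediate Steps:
p(S, f) = -70
32088/p(171, -140) - 39689/(-41320) = 32088/(-70) - 39689/(-41320) = 32088*(-1/70) - 39689*(-1/41320) = -2292/5 + 39689/41320 = -18901399/41320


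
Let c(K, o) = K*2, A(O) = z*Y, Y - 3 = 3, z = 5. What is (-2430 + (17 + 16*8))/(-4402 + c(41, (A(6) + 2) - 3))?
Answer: 457/864 ≈ 0.52894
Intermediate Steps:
Y = 6 (Y = 3 + 3 = 6)
A(O) = 30 (A(O) = 5*6 = 30)
c(K, o) = 2*K
(-2430 + (17 + 16*8))/(-4402 + c(41, (A(6) + 2) - 3)) = (-2430 + (17 + 16*8))/(-4402 + 2*41) = (-2430 + (17 + 128))/(-4402 + 82) = (-2430 + 145)/(-4320) = -2285*(-1/4320) = 457/864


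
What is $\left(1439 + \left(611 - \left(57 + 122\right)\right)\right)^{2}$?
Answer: $3500641$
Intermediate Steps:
$\left(1439 + \left(611 - \left(57 + 122\right)\right)\right)^{2} = \left(1439 + \left(611 - 179\right)\right)^{2} = \left(1439 + 432\right)^{2} = 1871^{2} = 3500641$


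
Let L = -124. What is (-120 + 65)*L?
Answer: 6820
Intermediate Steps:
(-120 + 65)*L = (-120 + 65)*(-124) = -55*(-124) = 6820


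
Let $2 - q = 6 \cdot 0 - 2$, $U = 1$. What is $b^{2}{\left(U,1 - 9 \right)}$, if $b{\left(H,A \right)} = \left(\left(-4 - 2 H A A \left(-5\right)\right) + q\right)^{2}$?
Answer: $167772160000$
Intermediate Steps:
$q = 4$ ($q = 2 - \left(6 \cdot 0 - 2\right) = 2 - \left(0 - 2\right) = 2 - -2 = 2 + 2 = 4$)
$b{\left(H,A \right)} = 100 A^{4} H^{2}$ ($b{\left(H,A \right)} = \left(\left(-4 - 2 H A A \left(-5\right)\right) + 4\right)^{2} = \left(\left(-4 - 2 A H A \left(-5\right)\right) + 4\right)^{2} = \left(\left(-4 - 2 H A^{2} \left(-5\right)\right) + 4\right)^{2} = \left(\left(-4 - - 10 H A^{2}\right) + 4\right)^{2} = \left(\left(-4 + 10 H A^{2}\right) + 4\right)^{2} = \left(10 H A^{2}\right)^{2} = 100 A^{4} H^{2}$)
$b^{2}{\left(U,1 - 9 \right)} = \left(100 \left(1 - 9\right)^{4} \cdot 1^{2}\right)^{2} = \left(100 \left(1 - 9\right)^{4} \cdot 1\right)^{2} = \left(100 \left(-8\right)^{4} \cdot 1\right)^{2} = \left(100 \cdot 4096 \cdot 1\right)^{2} = 409600^{2} = 167772160000$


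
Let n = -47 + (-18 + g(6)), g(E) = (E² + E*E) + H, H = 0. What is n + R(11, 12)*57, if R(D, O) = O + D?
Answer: 1318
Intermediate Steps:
g(E) = 2*E² (g(E) = (E² + E*E) + 0 = (E² + E²) + 0 = 2*E² + 0 = 2*E²)
R(D, O) = D + O
n = 7 (n = -47 + (-18 + 2*6²) = -47 + (-18 + 2*36) = -47 + (-18 + 72) = -47 + 54 = 7)
n + R(11, 12)*57 = 7 + (11 + 12)*57 = 7 + 23*57 = 7 + 1311 = 1318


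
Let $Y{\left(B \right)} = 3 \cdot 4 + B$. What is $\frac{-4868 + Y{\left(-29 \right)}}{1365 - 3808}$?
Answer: $\frac{4885}{2443} \approx 1.9996$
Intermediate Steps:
$Y{\left(B \right)} = 12 + B$
$\frac{-4868 + Y{\left(-29 \right)}}{1365 - 3808} = \frac{-4868 + \left(12 - 29\right)}{1365 - 3808} = \frac{-4868 - 17}{-2443} = \left(-4885\right) \left(- \frac{1}{2443}\right) = \frac{4885}{2443}$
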